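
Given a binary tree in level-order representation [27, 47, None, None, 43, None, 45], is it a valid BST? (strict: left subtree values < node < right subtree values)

Level-order array: [27, 47, None, None, 43, None, 45]
Validate using subtree bounds (lo, hi): at each node, require lo < value < hi,
then recurse left with hi=value and right with lo=value.
Preorder trace (stopping at first violation):
  at node 27 with bounds (-inf, +inf): OK
  at node 47 with bounds (-inf, 27): VIOLATION
Node 47 violates its bound: not (-inf < 47 < 27).
Result: Not a valid BST


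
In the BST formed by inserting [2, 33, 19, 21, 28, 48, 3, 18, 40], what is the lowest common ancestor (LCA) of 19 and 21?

Tree insertion order: [2, 33, 19, 21, 28, 48, 3, 18, 40]
Tree (level-order array): [2, None, 33, 19, 48, 3, 21, 40, None, None, 18, None, 28]
In a BST, the LCA of p=19, q=21 is the first node v on the
root-to-leaf path with p <= v <= q (go left if both < v, right if both > v).
Walk from root:
  at 2: both 19 and 21 > 2, go right
  at 33: both 19 and 21 < 33, go left
  at 19: 19 <= 19 <= 21, this is the LCA
LCA = 19


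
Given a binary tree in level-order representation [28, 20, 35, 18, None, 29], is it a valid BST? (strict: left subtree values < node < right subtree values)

Level-order array: [28, 20, 35, 18, None, 29]
Validate using subtree bounds (lo, hi): at each node, require lo < value < hi,
then recurse left with hi=value and right with lo=value.
Preorder trace (stopping at first violation):
  at node 28 with bounds (-inf, +inf): OK
  at node 20 with bounds (-inf, 28): OK
  at node 18 with bounds (-inf, 20): OK
  at node 35 with bounds (28, +inf): OK
  at node 29 with bounds (28, 35): OK
No violation found at any node.
Result: Valid BST


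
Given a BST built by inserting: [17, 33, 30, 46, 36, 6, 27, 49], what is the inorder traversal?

Tree insertion order: [17, 33, 30, 46, 36, 6, 27, 49]
Tree (level-order array): [17, 6, 33, None, None, 30, 46, 27, None, 36, 49]
Inorder traversal: [6, 17, 27, 30, 33, 36, 46, 49]


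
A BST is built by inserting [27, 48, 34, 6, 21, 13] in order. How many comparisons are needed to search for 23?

Search path for 23: 27 -> 6 -> 21
Found: False
Comparisons: 3


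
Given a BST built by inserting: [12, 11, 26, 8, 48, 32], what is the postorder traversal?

Tree insertion order: [12, 11, 26, 8, 48, 32]
Tree (level-order array): [12, 11, 26, 8, None, None, 48, None, None, 32]
Postorder traversal: [8, 11, 32, 48, 26, 12]


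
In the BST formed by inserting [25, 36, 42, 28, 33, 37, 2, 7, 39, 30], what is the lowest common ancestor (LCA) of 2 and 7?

Tree insertion order: [25, 36, 42, 28, 33, 37, 2, 7, 39, 30]
Tree (level-order array): [25, 2, 36, None, 7, 28, 42, None, None, None, 33, 37, None, 30, None, None, 39]
In a BST, the LCA of p=2, q=7 is the first node v on the
root-to-leaf path with p <= v <= q (go left if both < v, right if both > v).
Walk from root:
  at 25: both 2 and 7 < 25, go left
  at 2: 2 <= 2 <= 7, this is the LCA
LCA = 2


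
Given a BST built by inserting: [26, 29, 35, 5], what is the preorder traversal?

Tree insertion order: [26, 29, 35, 5]
Tree (level-order array): [26, 5, 29, None, None, None, 35]
Preorder traversal: [26, 5, 29, 35]


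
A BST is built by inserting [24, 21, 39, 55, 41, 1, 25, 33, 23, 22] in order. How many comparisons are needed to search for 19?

Search path for 19: 24 -> 21 -> 1
Found: False
Comparisons: 3


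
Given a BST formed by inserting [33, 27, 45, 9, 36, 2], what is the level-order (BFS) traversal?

Tree insertion order: [33, 27, 45, 9, 36, 2]
Tree (level-order array): [33, 27, 45, 9, None, 36, None, 2]
BFS from the root, enqueuing left then right child of each popped node:
  queue [33] -> pop 33, enqueue [27, 45], visited so far: [33]
  queue [27, 45] -> pop 27, enqueue [9], visited so far: [33, 27]
  queue [45, 9] -> pop 45, enqueue [36], visited so far: [33, 27, 45]
  queue [9, 36] -> pop 9, enqueue [2], visited so far: [33, 27, 45, 9]
  queue [36, 2] -> pop 36, enqueue [none], visited so far: [33, 27, 45, 9, 36]
  queue [2] -> pop 2, enqueue [none], visited so far: [33, 27, 45, 9, 36, 2]
Result: [33, 27, 45, 9, 36, 2]


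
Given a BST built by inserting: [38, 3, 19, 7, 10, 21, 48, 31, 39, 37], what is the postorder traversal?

Tree insertion order: [38, 3, 19, 7, 10, 21, 48, 31, 39, 37]
Tree (level-order array): [38, 3, 48, None, 19, 39, None, 7, 21, None, None, None, 10, None, 31, None, None, None, 37]
Postorder traversal: [10, 7, 37, 31, 21, 19, 3, 39, 48, 38]


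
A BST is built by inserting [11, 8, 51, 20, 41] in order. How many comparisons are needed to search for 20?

Search path for 20: 11 -> 51 -> 20
Found: True
Comparisons: 3


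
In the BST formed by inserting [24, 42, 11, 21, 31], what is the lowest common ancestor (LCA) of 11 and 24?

Tree insertion order: [24, 42, 11, 21, 31]
Tree (level-order array): [24, 11, 42, None, 21, 31]
In a BST, the LCA of p=11, q=24 is the first node v on the
root-to-leaf path with p <= v <= q (go left if both < v, right if both > v).
Walk from root:
  at 24: 11 <= 24 <= 24, this is the LCA
LCA = 24


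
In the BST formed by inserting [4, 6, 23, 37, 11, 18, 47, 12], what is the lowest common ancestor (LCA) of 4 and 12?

Tree insertion order: [4, 6, 23, 37, 11, 18, 47, 12]
Tree (level-order array): [4, None, 6, None, 23, 11, 37, None, 18, None, 47, 12]
In a BST, the LCA of p=4, q=12 is the first node v on the
root-to-leaf path with p <= v <= q (go left if both < v, right if both > v).
Walk from root:
  at 4: 4 <= 4 <= 12, this is the LCA
LCA = 4


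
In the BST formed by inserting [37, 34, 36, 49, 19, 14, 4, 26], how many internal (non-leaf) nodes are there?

Tree built from: [37, 34, 36, 49, 19, 14, 4, 26]
Tree (level-order array): [37, 34, 49, 19, 36, None, None, 14, 26, None, None, 4]
Rule: An internal node has at least one child.
Per-node child counts:
  node 37: 2 child(ren)
  node 34: 2 child(ren)
  node 19: 2 child(ren)
  node 14: 1 child(ren)
  node 4: 0 child(ren)
  node 26: 0 child(ren)
  node 36: 0 child(ren)
  node 49: 0 child(ren)
Matching nodes: [37, 34, 19, 14]
Count of internal (non-leaf) nodes: 4


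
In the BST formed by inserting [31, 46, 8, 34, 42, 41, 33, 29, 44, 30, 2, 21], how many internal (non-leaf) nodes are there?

Tree built from: [31, 46, 8, 34, 42, 41, 33, 29, 44, 30, 2, 21]
Tree (level-order array): [31, 8, 46, 2, 29, 34, None, None, None, 21, 30, 33, 42, None, None, None, None, None, None, 41, 44]
Rule: An internal node has at least one child.
Per-node child counts:
  node 31: 2 child(ren)
  node 8: 2 child(ren)
  node 2: 0 child(ren)
  node 29: 2 child(ren)
  node 21: 0 child(ren)
  node 30: 0 child(ren)
  node 46: 1 child(ren)
  node 34: 2 child(ren)
  node 33: 0 child(ren)
  node 42: 2 child(ren)
  node 41: 0 child(ren)
  node 44: 0 child(ren)
Matching nodes: [31, 8, 29, 46, 34, 42]
Count of internal (non-leaf) nodes: 6


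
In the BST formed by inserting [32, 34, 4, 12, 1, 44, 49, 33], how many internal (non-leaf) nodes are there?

Tree built from: [32, 34, 4, 12, 1, 44, 49, 33]
Tree (level-order array): [32, 4, 34, 1, 12, 33, 44, None, None, None, None, None, None, None, 49]
Rule: An internal node has at least one child.
Per-node child counts:
  node 32: 2 child(ren)
  node 4: 2 child(ren)
  node 1: 0 child(ren)
  node 12: 0 child(ren)
  node 34: 2 child(ren)
  node 33: 0 child(ren)
  node 44: 1 child(ren)
  node 49: 0 child(ren)
Matching nodes: [32, 4, 34, 44]
Count of internal (non-leaf) nodes: 4


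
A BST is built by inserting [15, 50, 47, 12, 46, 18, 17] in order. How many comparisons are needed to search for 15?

Search path for 15: 15
Found: True
Comparisons: 1


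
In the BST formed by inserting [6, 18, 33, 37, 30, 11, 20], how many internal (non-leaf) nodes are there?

Tree built from: [6, 18, 33, 37, 30, 11, 20]
Tree (level-order array): [6, None, 18, 11, 33, None, None, 30, 37, 20]
Rule: An internal node has at least one child.
Per-node child counts:
  node 6: 1 child(ren)
  node 18: 2 child(ren)
  node 11: 0 child(ren)
  node 33: 2 child(ren)
  node 30: 1 child(ren)
  node 20: 0 child(ren)
  node 37: 0 child(ren)
Matching nodes: [6, 18, 33, 30]
Count of internal (non-leaf) nodes: 4


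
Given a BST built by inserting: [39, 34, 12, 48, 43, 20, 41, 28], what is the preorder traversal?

Tree insertion order: [39, 34, 12, 48, 43, 20, 41, 28]
Tree (level-order array): [39, 34, 48, 12, None, 43, None, None, 20, 41, None, None, 28]
Preorder traversal: [39, 34, 12, 20, 28, 48, 43, 41]


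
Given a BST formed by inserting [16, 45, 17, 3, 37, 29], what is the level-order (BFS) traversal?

Tree insertion order: [16, 45, 17, 3, 37, 29]
Tree (level-order array): [16, 3, 45, None, None, 17, None, None, 37, 29]
BFS from the root, enqueuing left then right child of each popped node:
  queue [16] -> pop 16, enqueue [3, 45], visited so far: [16]
  queue [3, 45] -> pop 3, enqueue [none], visited so far: [16, 3]
  queue [45] -> pop 45, enqueue [17], visited so far: [16, 3, 45]
  queue [17] -> pop 17, enqueue [37], visited so far: [16, 3, 45, 17]
  queue [37] -> pop 37, enqueue [29], visited so far: [16, 3, 45, 17, 37]
  queue [29] -> pop 29, enqueue [none], visited so far: [16, 3, 45, 17, 37, 29]
Result: [16, 3, 45, 17, 37, 29]


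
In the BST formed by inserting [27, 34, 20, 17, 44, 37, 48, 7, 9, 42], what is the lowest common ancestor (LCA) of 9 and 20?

Tree insertion order: [27, 34, 20, 17, 44, 37, 48, 7, 9, 42]
Tree (level-order array): [27, 20, 34, 17, None, None, 44, 7, None, 37, 48, None, 9, None, 42]
In a BST, the LCA of p=9, q=20 is the first node v on the
root-to-leaf path with p <= v <= q (go left if both < v, right if both > v).
Walk from root:
  at 27: both 9 and 20 < 27, go left
  at 20: 9 <= 20 <= 20, this is the LCA
LCA = 20


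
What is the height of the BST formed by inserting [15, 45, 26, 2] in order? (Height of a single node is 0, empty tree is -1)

Insertion order: [15, 45, 26, 2]
Tree (level-order array): [15, 2, 45, None, None, 26]
Compute height bottom-up (empty subtree = -1):
  height(2) = 1 + max(-1, -1) = 0
  height(26) = 1 + max(-1, -1) = 0
  height(45) = 1 + max(0, -1) = 1
  height(15) = 1 + max(0, 1) = 2
Height = 2


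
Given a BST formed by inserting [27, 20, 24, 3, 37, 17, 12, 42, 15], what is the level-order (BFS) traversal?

Tree insertion order: [27, 20, 24, 3, 37, 17, 12, 42, 15]
Tree (level-order array): [27, 20, 37, 3, 24, None, 42, None, 17, None, None, None, None, 12, None, None, 15]
BFS from the root, enqueuing left then right child of each popped node:
  queue [27] -> pop 27, enqueue [20, 37], visited so far: [27]
  queue [20, 37] -> pop 20, enqueue [3, 24], visited so far: [27, 20]
  queue [37, 3, 24] -> pop 37, enqueue [42], visited so far: [27, 20, 37]
  queue [3, 24, 42] -> pop 3, enqueue [17], visited so far: [27, 20, 37, 3]
  queue [24, 42, 17] -> pop 24, enqueue [none], visited so far: [27, 20, 37, 3, 24]
  queue [42, 17] -> pop 42, enqueue [none], visited so far: [27, 20, 37, 3, 24, 42]
  queue [17] -> pop 17, enqueue [12], visited so far: [27, 20, 37, 3, 24, 42, 17]
  queue [12] -> pop 12, enqueue [15], visited so far: [27, 20, 37, 3, 24, 42, 17, 12]
  queue [15] -> pop 15, enqueue [none], visited so far: [27, 20, 37, 3, 24, 42, 17, 12, 15]
Result: [27, 20, 37, 3, 24, 42, 17, 12, 15]


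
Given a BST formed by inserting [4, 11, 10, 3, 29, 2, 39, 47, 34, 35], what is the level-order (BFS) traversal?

Tree insertion order: [4, 11, 10, 3, 29, 2, 39, 47, 34, 35]
Tree (level-order array): [4, 3, 11, 2, None, 10, 29, None, None, None, None, None, 39, 34, 47, None, 35]
BFS from the root, enqueuing left then right child of each popped node:
  queue [4] -> pop 4, enqueue [3, 11], visited so far: [4]
  queue [3, 11] -> pop 3, enqueue [2], visited so far: [4, 3]
  queue [11, 2] -> pop 11, enqueue [10, 29], visited so far: [4, 3, 11]
  queue [2, 10, 29] -> pop 2, enqueue [none], visited so far: [4, 3, 11, 2]
  queue [10, 29] -> pop 10, enqueue [none], visited so far: [4, 3, 11, 2, 10]
  queue [29] -> pop 29, enqueue [39], visited so far: [4, 3, 11, 2, 10, 29]
  queue [39] -> pop 39, enqueue [34, 47], visited so far: [4, 3, 11, 2, 10, 29, 39]
  queue [34, 47] -> pop 34, enqueue [35], visited so far: [4, 3, 11, 2, 10, 29, 39, 34]
  queue [47, 35] -> pop 47, enqueue [none], visited so far: [4, 3, 11, 2, 10, 29, 39, 34, 47]
  queue [35] -> pop 35, enqueue [none], visited so far: [4, 3, 11, 2, 10, 29, 39, 34, 47, 35]
Result: [4, 3, 11, 2, 10, 29, 39, 34, 47, 35]


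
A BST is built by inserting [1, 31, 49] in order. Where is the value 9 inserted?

Starting tree (level order): [1, None, 31, None, 49]
Insertion path: 1 -> 31
Result: insert 9 as left child of 31
Final tree (level order): [1, None, 31, 9, 49]


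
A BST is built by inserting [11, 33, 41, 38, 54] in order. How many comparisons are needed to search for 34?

Search path for 34: 11 -> 33 -> 41 -> 38
Found: False
Comparisons: 4


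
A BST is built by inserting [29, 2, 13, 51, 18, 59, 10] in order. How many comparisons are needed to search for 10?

Search path for 10: 29 -> 2 -> 13 -> 10
Found: True
Comparisons: 4


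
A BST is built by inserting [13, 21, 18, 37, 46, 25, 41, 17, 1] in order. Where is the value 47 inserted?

Starting tree (level order): [13, 1, 21, None, None, 18, 37, 17, None, 25, 46, None, None, None, None, 41]
Insertion path: 13 -> 21 -> 37 -> 46
Result: insert 47 as right child of 46
Final tree (level order): [13, 1, 21, None, None, 18, 37, 17, None, 25, 46, None, None, None, None, 41, 47]


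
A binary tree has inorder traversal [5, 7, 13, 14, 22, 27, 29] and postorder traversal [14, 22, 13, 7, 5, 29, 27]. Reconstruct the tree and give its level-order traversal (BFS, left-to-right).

Inorder:   [5, 7, 13, 14, 22, 27, 29]
Postorder: [14, 22, 13, 7, 5, 29, 27]
Algorithm: postorder visits root last, so walk postorder right-to-left;
each value is the root of the current inorder slice — split it at that
value, recurse on the right subtree first, then the left.
Recursive splits:
  root=27; inorder splits into left=[5, 7, 13, 14, 22], right=[29]
  root=29; inorder splits into left=[], right=[]
  root=5; inorder splits into left=[], right=[7, 13, 14, 22]
  root=7; inorder splits into left=[], right=[13, 14, 22]
  root=13; inorder splits into left=[], right=[14, 22]
  root=22; inorder splits into left=[14], right=[]
  root=14; inorder splits into left=[], right=[]
Reconstructed level-order: [27, 5, 29, 7, 13, 22, 14]


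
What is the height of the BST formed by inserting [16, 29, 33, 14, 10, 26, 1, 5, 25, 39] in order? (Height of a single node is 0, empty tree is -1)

Insertion order: [16, 29, 33, 14, 10, 26, 1, 5, 25, 39]
Tree (level-order array): [16, 14, 29, 10, None, 26, 33, 1, None, 25, None, None, 39, None, 5]
Compute height bottom-up (empty subtree = -1):
  height(5) = 1 + max(-1, -1) = 0
  height(1) = 1 + max(-1, 0) = 1
  height(10) = 1 + max(1, -1) = 2
  height(14) = 1 + max(2, -1) = 3
  height(25) = 1 + max(-1, -1) = 0
  height(26) = 1 + max(0, -1) = 1
  height(39) = 1 + max(-1, -1) = 0
  height(33) = 1 + max(-1, 0) = 1
  height(29) = 1 + max(1, 1) = 2
  height(16) = 1 + max(3, 2) = 4
Height = 4


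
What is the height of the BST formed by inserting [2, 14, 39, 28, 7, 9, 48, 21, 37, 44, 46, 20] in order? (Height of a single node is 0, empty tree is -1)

Insertion order: [2, 14, 39, 28, 7, 9, 48, 21, 37, 44, 46, 20]
Tree (level-order array): [2, None, 14, 7, 39, None, 9, 28, 48, None, None, 21, 37, 44, None, 20, None, None, None, None, 46]
Compute height bottom-up (empty subtree = -1):
  height(9) = 1 + max(-1, -1) = 0
  height(7) = 1 + max(-1, 0) = 1
  height(20) = 1 + max(-1, -1) = 0
  height(21) = 1 + max(0, -1) = 1
  height(37) = 1 + max(-1, -1) = 0
  height(28) = 1 + max(1, 0) = 2
  height(46) = 1 + max(-1, -1) = 0
  height(44) = 1 + max(-1, 0) = 1
  height(48) = 1 + max(1, -1) = 2
  height(39) = 1 + max(2, 2) = 3
  height(14) = 1 + max(1, 3) = 4
  height(2) = 1 + max(-1, 4) = 5
Height = 5


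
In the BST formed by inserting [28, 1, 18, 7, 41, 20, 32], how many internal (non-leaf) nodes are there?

Tree built from: [28, 1, 18, 7, 41, 20, 32]
Tree (level-order array): [28, 1, 41, None, 18, 32, None, 7, 20]
Rule: An internal node has at least one child.
Per-node child counts:
  node 28: 2 child(ren)
  node 1: 1 child(ren)
  node 18: 2 child(ren)
  node 7: 0 child(ren)
  node 20: 0 child(ren)
  node 41: 1 child(ren)
  node 32: 0 child(ren)
Matching nodes: [28, 1, 18, 41]
Count of internal (non-leaf) nodes: 4


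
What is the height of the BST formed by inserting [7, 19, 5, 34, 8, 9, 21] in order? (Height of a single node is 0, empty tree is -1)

Insertion order: [7, 19, 5, 34, 8, 9, 21]
Tree (level-order array): [7, 5, 19, None, None, 8, 34, None, 9, 21]
Compute height bottom-up (empty subtree = -1):
  height(5) = 1 + max(-1, -1) = 0
  height(9) = 1 + max(-1, -1) = 0
  height(8) = 1 + max(-1, 0) = 1
  height(21) = 1 + max(-1, -1) = 0
  height(34) = 1 + max(0, -1) = 1
  height(19) = 1 + max(1, 1) = 2
  height(7) = 1 + max(0, 2) = 3
Height = 3


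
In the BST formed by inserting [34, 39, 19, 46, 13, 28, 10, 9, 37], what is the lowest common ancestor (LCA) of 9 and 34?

Tree insertion order: [34, 39, 19, 46, 13, 28, 10, 9, 37]
Tree (level-order array): [34, 19, 39, 13, 28, 37, 46, 10, None, None, None, None, None, None, None, 9]
In a BST, the LCA of p=9, q=34 is the first node v on the
root-to-leaf path with p <= v <= q (go left if both < v, right if both > v).
Walk from root:
  at 34: 9 <= 34 <= 34, this is the LCA
LCA = 34


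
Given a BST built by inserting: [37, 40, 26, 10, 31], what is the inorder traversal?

Tree insertion order: [37, 40, 26, 10, 31]
Tree (level-order array): [37, 26, 40, 10, 31]
Inorder traversal: [10, 26, 31, 37, 40]


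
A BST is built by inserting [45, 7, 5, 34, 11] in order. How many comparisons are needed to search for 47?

Search path for 47: 45
Found: False
Comparisons: 1


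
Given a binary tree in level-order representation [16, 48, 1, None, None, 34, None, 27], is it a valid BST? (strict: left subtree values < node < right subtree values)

Level-order array: [16, 48, 1, None, None, 34, None, 27]
Validate using subtree bounds (lo, hi): at each node, require lo < value < hi,
then recurse left with hi=value and right with lo=value.
Preorder trace (stopping at first violation):
  at node 16 with bounds (-inf, +inf): OK
  at node 48 with bounds (-inf, 16): VIOLATION
Node 48 violates its bound: not (-inf < 48 < 16).
Result: Not a valid BST


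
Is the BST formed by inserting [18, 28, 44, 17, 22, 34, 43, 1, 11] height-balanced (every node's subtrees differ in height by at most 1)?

Tree (level-order array): [18, 17, 28, 1, None, 22, 44, None, 11, None, None, 34, None, None, None, None, 43]
Definition: a tree is height-balanced if, at every node, |h(left) - h(right)| <= 1 (empty subtree has height -1).
Bottom-up per-node check:
  node 11: h_left=-1, h_right=-1, diff=0 [OK], height=0
  node 1: h_left=-1, h_right=0, diff=1 [OK], height=1
  node 17: h_left=1, h_right=-1, diff=2 [FAIL (|1--1|=2 > 1)], height=2
  node 22: h_left=-1, h_right=-1, diff=0 [OK], height=0
  node 43: h_left=-1, h_right=-1, diff=0 [OK], height=0
  node 34: h_left=-1, h_right=0, diff=1 [OK], height=1
  node 44: h_left=1, h_right=-1, diff=2 [FAIL (|1--1|=2 > 1)], height=2
  node 28: h_left=0, h_right=2, diff=2 [FAIL (|0-2|=2 > 1)], height=3
  node 18: h_left=2, h_right=3, diff=1 [OK], height=4
Node 17 violates the condition: |1 - -1| = 2 > 1.
Result: Not balanced


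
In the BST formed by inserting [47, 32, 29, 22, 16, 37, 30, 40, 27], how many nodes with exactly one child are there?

Tree built from: [47, 32, 29, 22, 16, 37, 30, 40, 27]
Tree (level-order array): [47, 32, None, 29, 37, 22, 30, None, 40, 16, 27]
Rule: These are nodes with exactly 1 non-null child.
Per-node child counts:
  node 47: 1 child(ren)
  node 32: 2 child(ren)
  node 29: 2 child(ren)
  node 22: 2 child(ren)
  node 16: 0 child(ren)
  node 27: 0 child(ren)
  node 30: 0 child(ren)
  node 37: 1 child(ren)
  node 40: 0 child(ren)
Matching nodes: [47, 37]
Count of nodes with exactly one child: 2


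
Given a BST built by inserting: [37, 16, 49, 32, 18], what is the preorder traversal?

Tree insertion order: [37, 16, 49, 32, 18]
Tree (level-order array): [37, 16, 49, None, 32, None, None, 18]
Preorder traversal: [37, 16, 32, 18, 49]


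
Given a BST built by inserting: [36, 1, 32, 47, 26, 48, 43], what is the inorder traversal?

Tree insertion order: [36, 1, 32, 47, 26, 48, 43]
Tree (level-order array): [36, 1, 47, None, 32, 43, 48, 26]
Inorder traversal: [1, 26, 32, 36, 43, 47, 48]


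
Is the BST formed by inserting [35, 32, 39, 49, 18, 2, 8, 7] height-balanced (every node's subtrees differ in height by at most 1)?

Tree (level-order array): [35, 32, 39, 18, None, None, 49, 2, None, None, None, None, 8, 7]
Definition: a tree is height-balanced if, at every node, |h(left) - h(right)| <= 1 (empty subtree has height -1).
Bottom-up per-node check:
  node 7: h_left=-1, h_right=-1, diff=0 [OK], height=0
  node 8: h_left=0, h_right=-1, diff=1 [OK], height=1
  node 2: h_left=-1, h_right=1, diff=2 [FAIL (|-1-1|=2 > 1)], height=2
  node 18: h_left=2, h_right=-1, diff=3 [FAIL (|2--1|=3 > 1)], height=3
  node 32: h_left=3, h_right=-1, diff=4 [FAIL (|3--1|=4 > 1)], height=4
  node 49: h_left=-1, h_right=-1, diff=0 [OK], height=0
  node 39: h_left=-1, h_right=0, diff=1 [OK], height=1
  node 35: h_left=4, h_right=1, diff=3 [FAIL (|4-1|=3 > 1)], height=5
Node 2 violates the condition: |-1 - 1| = 2 > 1.
Result: Not balanced


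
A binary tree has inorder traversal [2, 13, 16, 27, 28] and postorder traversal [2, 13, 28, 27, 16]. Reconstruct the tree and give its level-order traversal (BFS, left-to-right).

Inorder:   [2, 13, 16, 27, 28]
Postorder: [2, 13, 28, 27, 16]
Algorithm: postorder visits root last, so walk postorder right-to-left;
each value is the root of the current inorder slice — split it at that
value, recurse on the right subtree first, then the left.
Recursive splits:
  root=16; inorder splits into left=[2, 13], right=[27, 28]
  root=27; inorder splits into left=[], right=[28]
  root=28; inorder splits into left=[], right=[]
  root=13; inorder splits into left=[2], right=[]
  root=2; inorder splits into left=[], right=[]
Reconstructed level-order: [16, 13, 27, 2, 28]


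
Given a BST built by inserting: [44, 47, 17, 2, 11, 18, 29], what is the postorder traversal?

Tree insertion order: [44, 47, 17, 2, 11, 18, 29]
Tree (level-order array): [44, 17, 47, 2, 18, None, None, None, 11, None, 29]
Postorder traversal: [11, 2, 29, 18, 17, 47, 44]


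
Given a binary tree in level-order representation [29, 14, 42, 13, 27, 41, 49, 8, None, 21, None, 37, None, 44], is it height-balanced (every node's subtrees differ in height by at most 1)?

Tree (level-order array): [29, 14, 42, 13, 27, 41, 49, 8, None, 21, None, 37, None, 44]
Definition: a tree is height-balanced if, at every node, |h(left) - h(right)| <= 1 (empty subtree has height -1).
Bottom-up per-node check:
  node 8: h_left=-1, h_right=-1, diff=0 [OK], height=0
  node 13: h_left=0, h_right=-1, diff=1 [OK], height=1
  node 21: h_left=-1, h_right=-1, diff=0 [OK], height=0
  node 27: h_left=0, h_right=-1, diff=1 [OK], height=1
  node 14: h_left=1, h_right=1, diff=0 [OK], height=2
  node 37: h_left=-1, h_right=-1, diff=0 [OK], height=0
  node 41: h_left=0, h_right=-1, diff=1 [OK], height=1
  node 44: h_left=-1, h_right=-1, diff=0 [OK], height=0
  node 49: h_left=0, h_right=-1, diff=1 [OK], height=1
  node 42: h_left=1, h_right=1, diff=0 [OK], height=2
  node 29: h_left=2, h_right=2, diff=0 [OK], height=3
All nodes satisfy the balance condition.
Result: Balanced


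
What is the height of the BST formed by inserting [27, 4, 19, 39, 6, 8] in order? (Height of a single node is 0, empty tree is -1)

Insertion order: [27, 4, 19, 39, 6, 8]
Tree (level-order array): [27, 4, 39, None, 19, None, None, 6, None, None, 8]
Compute height bottom-up (empty subtree = -1):
  height(8) = 1 + max(-1, -1) = 0
  height(6) = 1 + max(-1, 0) = 1
  height(19) = 1 + max(1, -1) = 2
  height(4) = 1 + max(-1, 2) = 3
  height(39) = 1 + max(-1, -1) = 0
  height(27) = 1 + max(3, 0) = 4
Height = 4


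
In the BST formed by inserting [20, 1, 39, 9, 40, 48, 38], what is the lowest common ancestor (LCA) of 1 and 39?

Tree insertion order: [20, 1, 39, 9, 40, 48, 38]
Tree (level-order array): [20, 1, 39, None, 9, 38, 40, None, None, None, None, None, 48]
In a BST, the LCA of p=1, q=39 is the first node v on the
root-to-leaf path with p <= v <= q (go left if both < v, right if both > v).
Walk from root:
  at 20: 1 <= 20 <= 39, this is the LCA
LCA = 20


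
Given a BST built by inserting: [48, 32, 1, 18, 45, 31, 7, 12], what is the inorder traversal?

Tree insertion order: [48, 32, 1, 18, 45, 31, 7, 12]
Tree (level-order array): [48, 32, None, 1, 45, None, 18, None, None, 7, 31, None, 12]
Inorder traversal: [1, 7, 12, 18, 31, 32, 45, 48]


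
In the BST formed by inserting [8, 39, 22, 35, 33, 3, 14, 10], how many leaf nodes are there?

Tree built from: [8, 39, 22, 35, 33, 3, 14, 10]
Tree (level-order array): [8, 3, 39, None, None, 22, None, 14, 35, 10, None, 33]
Rule: A leaf has 0 children.
Per-node child counts:
  node 8: 2 child(ren)
  node 3: 0 child(ren)
  node 39: 1 child(ren)
  node 22: 2 child(ren)
  node 14: 1 child(ren)
  node 10: 0 child(ren)
  node 35: 1 child(ren)
  node 33: 0 child(ren)
Matching nodes: [3, 10, 33]
Count of leaf nodes: 3


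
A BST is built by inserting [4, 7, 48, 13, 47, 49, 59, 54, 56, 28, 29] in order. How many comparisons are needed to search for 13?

Search path for 13: 4 -> 7 -> 48 -> 13
Found: True
Comparisons: 4


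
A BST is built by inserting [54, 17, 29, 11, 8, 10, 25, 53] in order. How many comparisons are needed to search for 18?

Search path for 18: 54 -> 17 -> 29 -> 25
Found: False
Comparisons: 4


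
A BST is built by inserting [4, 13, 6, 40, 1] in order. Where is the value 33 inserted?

Starting tree (level order): [4, 1, 13, None, None, 6, 40]
Insertion path: 4 -> 13 -> 40
Result: insert 33 as left child of 40
Final tree (level order): [4, 1, 13, None, None, 6, 40, None, None, 33]


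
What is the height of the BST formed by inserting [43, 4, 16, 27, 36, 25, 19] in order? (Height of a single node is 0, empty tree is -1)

Insertion order: [43, 4, 16, 27, 36, 25, 19]
Tree (level-order array): [43, 4, None, None, 16, None, 27, 25, 36, 19]
Compute height bottom-up (empty subtree = -1):
  height(19) = 1 + max(-1, -1) = 0
  height(25) = 1 + max(0, -1) = 1
  height(36) = 1 + max(-1, -1) = 0
  height(27) = 1 + max(1, 0) = 2
  height(16) = 1 + max(-1, 2) = 3
  height(4) = 1 + max(-1, 3) = 4
  height(43) = 1 + max(4, -1) = 5
Height = 5


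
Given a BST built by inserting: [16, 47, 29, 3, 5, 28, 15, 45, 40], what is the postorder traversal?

Tree insertion order: [16, 47, 29, 3, 5, 28, 15, 45, 40]
Tree (level-order array): [16, 3, 47, None, 5, 29, None, None, 15, 28, 45, None, None, None, None, 40]
Postorder traversal: [15, 5, 3, 28, 40, 45, 29, 47, 16]


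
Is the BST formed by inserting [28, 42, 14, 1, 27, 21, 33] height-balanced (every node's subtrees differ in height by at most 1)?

Tree (level-order array): [28, 14, 42, 1, 27, 33, None, None, None, 21]
Definition: a tree is height-balanced if, at every node, |h(left) - h(right)| <= 1 (empty subtree has height -1).
Bottom-up per-node check:
  node 1: h_left=-1, h_right=-1, diff=0 [OK], height=0
  node 21: h_left=-1, h_right=-1, diff=0 [OK], height=0
  node 27: h_left=0, h_right=-1, diff=1 [OK], height=1
  node 14: h_left=0, h_right=1, diff=1 [OK], height=2
  node 33: h_left=-1, h_right=-1, diff=0 [OK], height=0
  node 42: h_left=0, h_right=-1, diff=1 [OK], height=1
  node 28: h_left=2, h_right=1, diff=1 [OK], height=3
All nodes satisfy the balance condition.
Result: Balanced


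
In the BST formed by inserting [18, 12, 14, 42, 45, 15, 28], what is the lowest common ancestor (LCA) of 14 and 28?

Tree insertion order: [18, 12, 14, 42, 45, 15, 28]
Tree (level-order array): [18, 12, 42, None, 14, 28, 45, None, 15]
In a BST, the LCA of p=14, q=28 is the first node v on the
root-to-leaf path with p <= v <= q (go left if both < v, right if both > v).
Walk from root:
  at 18: 14 <= 18 <= 28, this is the LCA
LCA = 18


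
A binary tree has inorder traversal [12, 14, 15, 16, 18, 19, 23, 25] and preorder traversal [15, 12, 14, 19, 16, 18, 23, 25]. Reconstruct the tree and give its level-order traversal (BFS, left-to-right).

Inorder:  [12, 14, 15, 16, 18, 19, 23, 25]
Preorder: [15, 12, 14, 19, 16, 18, 23, 25]
Algorithm: preorder visits root first, so consume preorder in order;
for each root, split the current inorder slice at that value into
left-subtree inorder and right-subtree inorder, then recurse.
Recursive splits:
  root=15; inorder splits into left=[12, 14], right=[16, 18, 19, 23, 25]
  root=12; inorder splits into left=[], right=[14]
  root=14; inorder splits into left=[], right=[]
  root=19; inorder splits into left=[16, 18], right=[23, 25]
  root=16; inorder splits into left=[], right=[18]
  root=18; inorder splits into left=[], right=[]
  root=23; inorder splits into left=[], right=[25]
  root=25; inorder splits into left=[], right=[]
Reconstructed level-order: [15, 12, 19, 14, 16, 23, 18, 25]


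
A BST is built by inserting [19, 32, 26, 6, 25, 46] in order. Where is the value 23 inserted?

Starting tree (level order): [19, 6, 32, None, None, 26, 46, 25]
Insertion path: 19 -> 32 -> 26 -> 25
Result: insert 23 as left child of 25
Final tree (level order): [19, 6, 32, None, None, 26, 46, 25, None, None, None, 23]


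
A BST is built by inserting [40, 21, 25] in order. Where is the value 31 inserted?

Starting tree (level order): [40, 21, None, None, 25]
Insertion path: 40 -> 21 -> 25
Result: insert 31 as right child of 25
Final tree (level order): [40, 21, None, None, 25, None, 31]


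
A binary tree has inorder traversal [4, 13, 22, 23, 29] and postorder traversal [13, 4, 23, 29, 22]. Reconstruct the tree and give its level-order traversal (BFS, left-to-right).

Inorder:   [4, 13, 22, 23, 29]
Postorder: [13, 4, 23, 29, 22]
Algorithm: postorder visits root last, so walk postorder right-to-left;
each value is the root of the current inorder slice — split it at that
value, recurse on the right subtree first, then the left.
Recursive splits:
  root=22; inorder splits into left=[4, 13], right=[23, 29]
  root=29; inorder splits into left=[23], right=[]
  root=23; inorder splits into left=[], right=[]
  root=4; inorder splits into left=[], right=[13]
  root=13; inorder splits into left=[], right=[]
Reconstructed level-order: [22, 4, 29, 13, 23]


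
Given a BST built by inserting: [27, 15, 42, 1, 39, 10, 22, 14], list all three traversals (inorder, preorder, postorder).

Tree insertion order: [27, 15, 42, 1, 39, 10, 22, 14]
Tree (level-order array): [27, 15, 42, 1, 22, 39, None, None, 10, None, None, None, None, None, 14]
Inorder (L, root, R): [1, 10, 14, 15, 22, 27, 39, 42]
Preorder (root, L, R): [27, 15, 1, 10, 14, 22, 42, 39]
Postorder (L, R, root): [14, 10, 1, 22, 15, 39, 42, 27]


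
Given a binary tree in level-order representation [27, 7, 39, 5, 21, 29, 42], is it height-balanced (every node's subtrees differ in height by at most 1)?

Tree (level-order array): [27, 7, 39, 5, 21, 29, 42]
Definition: a tree is height-balanced if, at every node, |h(left) - h(right)| <= 1 (empty subtree has height -1).
Bottom-up per-node check:
  node 5: h_left=-1, h_right=-1, diff=0 [OK], height=0
  node 21: h_left=-1, h_right=-1, diff=0 [OK], height=0
  node 7: h_left=0, h_right=0, diff=0 [OK], height=1
  node 29: h_left=-1, h_right=-1, diff=0 [OK], height=0
  node 42: h_left=-1, h_right=-1, diff=0 [OK], height=0
  node 39: h_left=0, h_right=0, diff=0 [OK], height=1
  node 27: h_left=1, h_right=1, diff=0 [OK], height=2
All nodes satisfy the balance condition.
Result: Balanced


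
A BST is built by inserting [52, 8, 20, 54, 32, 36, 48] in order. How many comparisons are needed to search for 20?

Search path for 20: 52 -> 8 -> 20
Found: True
Comparisons: 3


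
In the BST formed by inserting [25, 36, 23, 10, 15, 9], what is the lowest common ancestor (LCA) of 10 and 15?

Tree insertion order: [25, 36, 23, 10, 15, 9]
Tree (level-order array): [25, 23, 36, 10, None, None, None, 9, 15]
In a BST, the LCA of p=10, q=15 is the first node v on the
root-to-leaf path with p <= v <= q (go left if both < v, right if both > v).
Walk from root:
  at 25: both 10 and 15 < 25, go left
  at 23: both 10 and 15 < 23, go left
  at 10: 10 <= 10 <= 15, this is the LCA
LCA = 10


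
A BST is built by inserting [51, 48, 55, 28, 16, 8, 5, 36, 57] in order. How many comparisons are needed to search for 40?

Search path for 40: 51 -> 48 -> 28 -> 36
Found: False
Comparisons: 4


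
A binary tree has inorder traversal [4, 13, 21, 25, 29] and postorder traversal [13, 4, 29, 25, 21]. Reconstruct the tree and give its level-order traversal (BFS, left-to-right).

Inorder:   [4, 13, 21, 25, 29]
Postorder: [13, 4, 29, 25, 21]
Algorithm: postorder visits root last, so walk postorder right-to-left;
each value is the root of the current inorder slice — split it at that
value, recurse on the right subtree first, then the left.
Recursive splits:
  root=21; inorder splits into left=[4, 13], right=[25, 29]
  root=25; inorder splits into left=[], right=[29]
  root=29; inorder splits into left=[], right=[]
  root=4; inorder splits into left=[], right=[13]
  root=13; inorder splits into left=[], right=[]
Reconstructed level-order: [21, 4, 25, 13, 29]


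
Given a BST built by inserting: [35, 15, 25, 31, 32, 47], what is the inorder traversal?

Tree insertion order: [35, 15, 25, 31, 32, 47]
Tree (level-order array): [35, 15, 47, None, 25, None, None, None, 31, None, 32]
Inorder traversal: [15, 25, 31, 32, 35, 47]


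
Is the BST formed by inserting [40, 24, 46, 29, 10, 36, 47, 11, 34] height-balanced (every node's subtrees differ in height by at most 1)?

Tree (level-order array): [40, 24, 46, 10, 29, None, 47, None, 11, None, 36, None, None, None, None, 34]
Definition: a tree is height-balanced if, at every node, |h(left) - h(right)| <= 1 (empty subtree has height -1).
Bottom-up per-node check:
  node 11: h_left=-1, h_right=-1, diff=0 [OK], height=0
  node 10: h_left=-1, h_right=0, diff=1 [OK], height=1
  node 34: h_left=-1, h_right=-1, diff=0 [OK], height=0
  node 36: h_left=0, h_right=-1, diff=1 [OK], height=1
  node 29: h_left=-1, h_right=1, diff=2 [FAIL (|-1-1|=2 > 1)], height=2
  node 24: h_left=1, h_right=2, diff=1 [OK], height=3
  node 47: h_left=-1, h_right=-1, diff=0 [OK], height=0
  node 46: h_left=-1, h_right=0, diff=1 [OK], height=1
  node 40: h_left=3, h_right=1, diff=2 [FAIL (|3-1|=2 > 1)], height=4
Node 29 violates the condition: |-1 - 1| = 2 > 1.
Result: Not balanced


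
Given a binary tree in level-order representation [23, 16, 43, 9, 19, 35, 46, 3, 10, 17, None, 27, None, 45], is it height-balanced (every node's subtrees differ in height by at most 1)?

Tree (level-order array): [23, 16, 43, 9, 19, 35, 46, 3, 10, 17, None, 27, None, 45]
Definition: a tree is height-balanced if, at every node, |h(left) - h(right)| <= 1 (empty subtree has height -1).
Bottom-up per-node check:
  node 3: h_left=-1, h_right=-1, diff=0 [OK], height=0
  node 10: h_left=-1, h_right=-1, diff=0 [OK], height=0
  node 9: h_left=0, h_right=0, diff=0 [OK], height=1
  node 17: h_left=-1, h_right=-1, diff=0 [OK], height=0
  node 19: h_left=0, h_right=-1, diff=1 [OK], height=1
  node 16: h_left=1, h_right=1, diff=0 [OK], height=2
  node 27: h_left=-1, h_right=-1, diff=0 [OK], height=0
  node 35: h_left=0, h_right=-1, diff=1 [OK], height=1
  node 45: h_left=-1, h_right=-1, diff=0 [OK], height=0
  node 46: h_left=0, h_right=-1, diff=1 [OK], height=1
  node 43: h_left=1, h_right=1, diff=0 [OK], height=2
  node 23: h_left=2, h_right=2, diff=0 [OK], height=3
All nodes satisfy the balance condition.
Result: Balanced


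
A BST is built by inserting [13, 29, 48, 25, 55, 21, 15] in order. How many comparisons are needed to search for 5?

Search path for 5: 13
Found: False
Comparisons: 1


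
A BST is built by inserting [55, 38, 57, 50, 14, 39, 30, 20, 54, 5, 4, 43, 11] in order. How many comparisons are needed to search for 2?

Search path for 2: 55 -> 38 -> 14 -> 5 -> 4
Found: False
Comparisons: 5


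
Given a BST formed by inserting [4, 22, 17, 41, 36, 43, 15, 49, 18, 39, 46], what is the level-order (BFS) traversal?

Tree insertion order: [4, 22, 17, 41, 36, 43, 15, 49, 18, 39, 46]
Tree (level-order array): [4, None, 22, 17, 41, 15, 18, 36, 43, None, None, None, None, None, 39, None, 49, None, None, 46]
BFS from the root, enqueuing left then right child of each popped node:
  queue [4] -> pop 4, enqueue [22], visited so far: [4]
  queue [22] -> pop 22, enqueue [17, 41], visited so far: [4, 22]
  queue [17, 41] -> pop 17, enqueue [15, 18], visited so far: [4, 22, 17]
  queue [41, 15, 18] -> pop 41, enqueue [36, 43], visited so far: [4, 22, 17, 41]
  queue [15, 18, 36, 43] -> pop 15, enqueue [none], visited so far: [4, 22, 17, 41, 15]
  queue [18, 36, 43] -> pop 18, enqueue [none], visited so far: [4, 22, 17, 41, 15, 18]
  queue [36, 43] -> pop 36, enqueue [39], visited so far: [4, 22, 17, 41, 15, 18, 36]
  queue [43, 39] -> pop 43, enqueue [49], visited so far: [4, 22, 17, 41, 15, 18, 36, 43]
  queue [39, 49] -> pop 39, enqueue [none], visited so far: [4, 22, 17, 41, 15, 18, 36, 43, 39]
  queue [49] -> pop 49, enqueue [46], visited so far: [4, 22, 17, 41, 15, 18, 36, 43, 39, 49]
  queue [46] -> pop 46, enqueue [none], visited so far: [4, 22, 17, 41, 15, 18, 36, 43, 39, 49, 46]
Result: [4, 22, 17, 41, 15, 18, 36, 43, 39, 49, 46]


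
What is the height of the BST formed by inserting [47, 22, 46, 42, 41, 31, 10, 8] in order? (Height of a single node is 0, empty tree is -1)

Insertion order: [47, 22, 46, 42, 41, 31, 10, 8]
Tree (level-order array): [47, 22, None, 10, 46, 8, None, 42, None, None, None, 41, None, 31]
Compute height bottom-up (empty subtree = -1):
  height(8) = 1 + max(-1, -1) = 0
  height(10) = 1 + max(0, -1) = 1
  height(31) = 1 + max(-1, -1) = 0
  height(41) = 1 + max(0, -1) = 1
  height(42) = 1 + max(1, -1) = 2
  height(46) = 1 + max(2, -1) = 3
  height(22) = 1 + max(1, 3) = 4
  height(47) = 1 + max(4, -1) = 5
Height = 5


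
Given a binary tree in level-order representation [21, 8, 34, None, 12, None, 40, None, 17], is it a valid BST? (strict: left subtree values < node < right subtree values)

Level-order array: [21, 8, 34, None, 12, None, 40, None, 17]
Validate using subtree bounds (lo, hi): at each node, require lo < value < hi,
then recurse left with hi=value and right with lo=value.
Preorder trace (stopping at first violation):
  at node 21 with bounds (-inf, +inf): OK
  at node 8 with bounds (-inf, 21): OK
  at node 12 with bounds (8, 21): OK
  at node 17 with bounds (12, 21): OK
  at node 34 with bounds (21, +inf): OK
  at node 40 with bounds (34, +inf): OK
No violation found at any node.
Result: Valid BST


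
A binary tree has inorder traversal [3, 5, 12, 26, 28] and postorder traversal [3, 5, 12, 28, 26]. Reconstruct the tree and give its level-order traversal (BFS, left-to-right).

Inorder:   [3, 5, 12, 26, 28]
Postorder: [3, 5, 12, 28, 26]
Algorithm: postorder visits root last, so walk postorder right-to-left;
each value is the root of the current inorder slice — split it at that
value, recurse on the right subtree first, then the left.
Recursive splits:
  root=26; inorder splits into left=[3, 5, 12], right=[28]
  root=28; inorder splits into left=[], right=[]
  root=12; inorder splits into left=[3, 5], right=[]
  root=5; inorder splits into left=[3], right=[]
  root=3; inorder splits into left=[], right=[]
Reconstructed level-order: [26, 12, 28, 5, 3]


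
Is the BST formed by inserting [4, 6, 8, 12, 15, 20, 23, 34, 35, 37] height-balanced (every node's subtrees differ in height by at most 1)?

Tree (level-order array): [4, None, 6, None, 8, None, 12, None, 15, None, 20, None, 23, None, 34, None, 35, None, 37]
Definition: a tree is height-balanced if, at every node, |h(left) - h(right)| <= 1 (empty subtree has height -1).
Bottom-up per-node check:
  node 37: h_left=-1, h_right=-1, diff=0 [OK], height=0
  node 35: h_left=-1, h_right=0, diff=1 [OK], height=1
  node 34: h_left=-1, h_right=1, diff=2 [FAIL (|-1-1|=2 > 1)], height=2
  node 23: h_left=-1, h_right=2, diff=3 [FAIL (|-1-2|=3 > 1)], height=3
  node 20: h_left=-1, h_right=3, diff=4 [FAIL (|-1-3|=4 > 1)], height=4
  node 15: h_left=-1, h_right=4, diff=5 [FAIL (|-1-4|=5 > 1)], height=5
  node 12: h_left=-1, h_right=5, diff=6 [FAIL (|-1-5|=6 > 1)], height=6
  node 8: h_left=-1, h_right=6, diff=7 [FAIL (|-1-6|=7 > 1)], height=7
  node 6: h_left=-1, h_right=7, diff=8 [FAIL (|-1-7|=8 > 1)], height=8
  node 4: h_left=-1, h_right=8, diff=9 [FAIL (|-1-8|=9 > 1)], height=9
Node 34 violates the condition: |-1 - 1| = 2 > 1.
Result: Not balanced
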